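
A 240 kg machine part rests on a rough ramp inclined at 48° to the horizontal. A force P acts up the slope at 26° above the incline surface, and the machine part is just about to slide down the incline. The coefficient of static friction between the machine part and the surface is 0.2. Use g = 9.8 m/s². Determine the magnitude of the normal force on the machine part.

On the verge of sliding down the incline, friction equals μN and acts up the slope.
Perpendicular: N + P sin 26° = W cos 48° = 1574 N.
Along incline: P cos 26° + μN = W sin 48° with W sin 48° = 1748 N.
Solving the pair for P and N: P = 1767 N, N = 799.3 N (and f = μN = 159.9 N).

N ≈ 799 N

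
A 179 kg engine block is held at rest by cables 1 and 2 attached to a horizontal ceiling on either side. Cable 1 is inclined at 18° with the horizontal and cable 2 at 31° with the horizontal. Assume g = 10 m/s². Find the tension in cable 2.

T_2 ≈ 2260 N

Weight W = 179 × 10 = 1790 N acts straight down.
Horizontal: T_1 cos 18° = T_2 cos 31°  →  T_1 = 0.9013 T_2.
Vertical: T_1 sin 18° + T_2 sin 31° = 1790.
Substituting the horizontal relation into the vertical equation gives 0.7935 T_2 = 1790, so T_2 = 2256 N.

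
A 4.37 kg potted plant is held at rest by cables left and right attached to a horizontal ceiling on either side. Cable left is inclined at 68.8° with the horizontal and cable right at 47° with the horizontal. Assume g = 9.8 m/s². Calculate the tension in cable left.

Weight W = 4.37 × 9.8 = 42.83 N acts straight down.
Horizontal: T_left cos 68.8° = T_right cos 47°  →  T_right = 0.5302 T_left.
Vertical: T_left sin 68.8° + T_right sin 47° = 42.83.
Substituting the horizontal relation into the vertical equation gives 1.32 T_left = 42.83, so T_left = 32.44 N.

T_left ≈ 32.4 N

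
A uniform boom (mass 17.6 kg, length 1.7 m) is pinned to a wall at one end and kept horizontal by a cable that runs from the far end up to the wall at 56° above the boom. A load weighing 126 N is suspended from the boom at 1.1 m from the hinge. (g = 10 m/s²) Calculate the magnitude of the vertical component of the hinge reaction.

Take torques about the hinge: T sin 56° · 1.7 = 17.6×10×0.85 + 126×1.1 = 288.2 N·m.
So T = 288.2 / (0.8290 × 1.7) = 204.49 N.
ΣF_y = 0: H_y = (17.6×10 + 126) − T sin 56° = 302 − 169.53 = 132.47 N.

|H_y| ≈ 132 N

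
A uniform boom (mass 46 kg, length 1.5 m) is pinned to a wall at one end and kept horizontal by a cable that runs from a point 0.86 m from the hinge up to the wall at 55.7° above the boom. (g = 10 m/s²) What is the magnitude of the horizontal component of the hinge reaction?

H_x ≈ 274 N

Take torques about the hinge: T sin 55.7° · 0.86 = 46×10×0.75 = 345 N·m.
So T = 345 / (0.8261 × 0.86) = 485.61 N.
ΣF_x = 0: H_x = T cos 55.7° = 273.65 N.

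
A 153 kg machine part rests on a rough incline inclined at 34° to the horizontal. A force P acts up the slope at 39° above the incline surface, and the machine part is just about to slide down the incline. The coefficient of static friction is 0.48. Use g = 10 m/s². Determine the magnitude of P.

On the verge of sliding down the incline, friction equals μN and acts up the slope.
Perpendicular: N + P sin 39° = W cos 34° = 1268 N.
Along incline: P cos 39° + μN = W sin 34° with W sin 34° = 855.6 N.
Solving the pair for P and N: P = 519.3 N, N = 941.6 N (and f = μN = 452 N).

P ≈ 519 N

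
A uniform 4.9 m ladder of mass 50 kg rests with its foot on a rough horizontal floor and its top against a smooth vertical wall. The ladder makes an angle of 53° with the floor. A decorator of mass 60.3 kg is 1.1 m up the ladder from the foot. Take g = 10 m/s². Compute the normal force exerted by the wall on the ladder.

Torques about the foot: N_wall · 4.9 sin 53° = 50×10×2.45 cos 53° + 60.3×10×1.1 cos 53° → N_wall = 290.4 N.

N_wall ≈ 290 N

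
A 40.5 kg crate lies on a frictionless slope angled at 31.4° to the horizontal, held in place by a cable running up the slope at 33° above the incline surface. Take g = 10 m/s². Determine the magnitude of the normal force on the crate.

N ≈ 209 N

Take axes along and perpendicular to the incline. Weight components: W sin 31.4° = 211 N down-slope, W cos 31.4° = 345.7 N into the surface.
Along incline: T cos 33° = W sin 31.4° → T = 251.6 N.
Perpendicular: N = W cos 31.4° − T sin 33° = 208.7 N.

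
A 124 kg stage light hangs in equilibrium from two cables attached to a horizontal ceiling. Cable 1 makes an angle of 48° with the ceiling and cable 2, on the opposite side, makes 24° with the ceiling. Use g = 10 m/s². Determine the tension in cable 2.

T_2 ≈ 872 N

Weight W = 124 × 10 = 1240 N acts straight down.
Horizontal: T_1 cos 48° = T_2 cos 24°  →  T_1 = 1.365 T_2.
Vertical: T_1 sin 48° + T_2 sin 24° = 1240.
Substituting the horizontal relation into the vertical equation gives 1.421 T_2 = 1240, so T_2 = 872.4 N.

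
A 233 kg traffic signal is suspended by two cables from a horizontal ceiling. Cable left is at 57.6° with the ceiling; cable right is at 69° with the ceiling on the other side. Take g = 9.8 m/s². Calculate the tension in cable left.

T_left ≈ 1020 N

Weight W = 233 × 9.8 = 2283 N acts straight down.
Horizontal: T_left cos 57.6° = T_right cos 69°  →  T_right = 1.495 T_left.
Vertical: T_left sin 57.6° + T_right sin 69° = 2283.
Substituting the horizontal relation into the vertical equation gives 2.24 T_left = 2283, so T_left = 1019 N.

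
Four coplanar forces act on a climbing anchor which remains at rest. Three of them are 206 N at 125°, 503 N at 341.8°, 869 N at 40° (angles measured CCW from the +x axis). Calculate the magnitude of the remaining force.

F ≈ 1170 N

Sum the known components: ΣF_x = 1025 N, ΣF_y = 570.2 N.
For equilibrium the remaining force must supply (−ΣF_x, −ΣF_y) = (-1025, -570.2) N.
Magnitude = √((-1025)² + (-570.2)²) = 1173 N; direction = atan2(-570.2, -1025) = 209.1°.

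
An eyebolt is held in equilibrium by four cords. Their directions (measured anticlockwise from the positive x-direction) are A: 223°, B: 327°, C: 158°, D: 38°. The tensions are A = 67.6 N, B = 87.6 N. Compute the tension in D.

Resolve: ΣF_x = 67.6 cos 223° + 87.6 cos 327° + T_C cos 158° + T_D cos 38° = 0.
        ΣF_y = 67.6 sin 223° + 87.6 sin 327° + T_C sin 158° + T_D sin 38° = 0.
The known terms sum to (24.03, -93.81) N, so -0.9272 T_C + 0.7880 T_D = -24.03 and 0.3746 T_C + 0.6157 T_D = 93.81.
Solving simultaneously: T_C = 102.4 N, T_D = 90.05 N.

T_D ≈ 90 N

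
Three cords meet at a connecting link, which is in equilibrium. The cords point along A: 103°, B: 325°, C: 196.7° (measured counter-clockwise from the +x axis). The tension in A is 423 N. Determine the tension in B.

T_B ≈ 538 N

Resolve: ΣF_x = 423 cos 103° + T_B cos 325° + T_C cos 196.7° = 0.
        ΣF_y = 423 sin 103° + T_B sin 325° + T_C sin 196.7° = 0.
The known terms sum to (-95.15, 412.2) N, so 0.8192 T_B − 0.9578 T_C = 95.15 and -0.5736 T_B − 0.2874 T_C = -412.2.
Solving simultaneously: T_B = 537.9 N, T_C = 360.7 N.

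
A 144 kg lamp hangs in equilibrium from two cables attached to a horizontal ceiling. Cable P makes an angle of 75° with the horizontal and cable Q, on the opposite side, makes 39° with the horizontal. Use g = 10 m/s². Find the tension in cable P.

Weight W = 144 × 10 = 1440 N acts straight down.
Horizontal: T_P cos 75° = T_Q cos 39°  →  T_Q = 0.333 T_P.
Vertical: T_P sin 75° + T_Q sin 39° = 1440.
Substituting the horizontal relation into the vertical equation gives 1.176 T_P = 1440, so T_P = 1225 N.

T_P ≈ 1220 N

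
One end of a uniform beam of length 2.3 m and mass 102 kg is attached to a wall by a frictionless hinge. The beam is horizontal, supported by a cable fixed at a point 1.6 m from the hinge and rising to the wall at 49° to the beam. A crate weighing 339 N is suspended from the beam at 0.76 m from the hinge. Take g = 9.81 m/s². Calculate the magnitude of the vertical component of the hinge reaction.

|H_y| ≈ 459 N

Take torques about the hinge: T sin 49° · 1.6 = 102×9.81×1.15 + 339×0.76 = 1408.4 N·m.
So T = 1408.4 / (0.7547 × 1.6) = 1166.3 N.
ΣF_y = 0: H_y = (102×9.81 + 339) − T sin 49° = 1339.6 − 880.22 = 459.4 N.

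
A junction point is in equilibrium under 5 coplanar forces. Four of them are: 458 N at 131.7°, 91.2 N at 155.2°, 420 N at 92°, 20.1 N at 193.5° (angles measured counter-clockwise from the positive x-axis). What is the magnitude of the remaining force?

F ≈ 900 N

Sum the known components: ΣF_x = -421.7 N, ΣF_y = 795.3 N.
For equilibrium the remaining force must supply (−ΣF_x, −ΣF_y) = (421.7, -795.3) N.
Magnitude = √((421.7)² + (-795.3)²) = 900.1 N; direction = atan2(-795.3, 421.7) = 297.9°.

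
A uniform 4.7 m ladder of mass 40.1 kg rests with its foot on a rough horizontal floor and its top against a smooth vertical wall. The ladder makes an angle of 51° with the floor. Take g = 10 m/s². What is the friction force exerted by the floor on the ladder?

f ≈ 162 N

Torques about the foot: N_wall · 4.7 sin 51° = 40.1×10×2.35 cos 51° → N_wall = 162.36 N.
ΣF_x = 0: f_floor = N_wall = 162.36 N.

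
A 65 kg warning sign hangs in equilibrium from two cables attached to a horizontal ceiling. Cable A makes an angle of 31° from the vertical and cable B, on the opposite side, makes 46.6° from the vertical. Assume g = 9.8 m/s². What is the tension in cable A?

Angles from the horizontal: cable A is 90° − 31° = 59°, cable B is 90° − 46.6° = 43.4°.
Weight W = 65 × 9.8 = 637 N acts straight down.
Horizontal: T_A cos 59° = T_B cos 43.4°  →  T_B = 0.7089 T_A.
Vertical: T_A sin 59° + T_B sin 43.4° = 637.
Substituting the horizontal relation into the vertical equation gives 1.344 T_A = 637, so T_A = 473.9 N.

T_A ≈ 474 N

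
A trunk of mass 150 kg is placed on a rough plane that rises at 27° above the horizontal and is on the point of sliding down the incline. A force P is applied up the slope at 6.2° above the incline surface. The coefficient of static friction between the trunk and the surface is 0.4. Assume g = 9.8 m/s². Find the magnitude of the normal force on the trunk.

N ≈ 1290 N

On the verge of sliding down the incline, friction equals μN and acts up the slope.
Perpendicular: N + P sin 6.2° = W cos 27° = 1310 N.
Along incline: P cos 6.2° + μN = W sin 27° with W sin 27° = 667.4 N.
Solving the pair for P and N: P = 150.9 N, N = 1293 N (and f = μN = 517.4 N).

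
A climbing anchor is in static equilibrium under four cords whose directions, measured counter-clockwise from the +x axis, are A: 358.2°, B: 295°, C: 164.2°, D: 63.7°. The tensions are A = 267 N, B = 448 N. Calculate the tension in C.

T_C ≈ 603 N

Resolve: ΣF_x = 267 cos 358.2° + 448 cos 295° + T_C cos 164.2° + T_D cos 63.7° = 0.
        ΣF_y = 267 sin 358.2° + 448 sin 295° + T_C sin 164.2° + T_D sin 63.7° = 0.
The known terms sum to (456.2, -414.4) N, so -0.9622 T_C + 0.4431 T_D = -456.2 and 0.2723 T_C + 0.8965 T_D = 414.4.
Solving simultaneously: T_C = 602.7 N, T_D = 279.2 N.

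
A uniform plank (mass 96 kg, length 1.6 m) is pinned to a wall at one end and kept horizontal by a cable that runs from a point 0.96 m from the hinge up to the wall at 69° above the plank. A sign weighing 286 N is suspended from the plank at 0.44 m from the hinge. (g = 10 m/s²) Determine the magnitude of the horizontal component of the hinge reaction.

Take torques about the hinge: T sin 69° · 0.96 = 96×10×0.8 + 286×0.44 = 893.84 N·m.
So T = 893.84 / (0.9336 × 0.96) = 997.33 N.
ΣF_x = 0: H_x = T cos 69° = 357.41 N.

H_x ≈ 357 N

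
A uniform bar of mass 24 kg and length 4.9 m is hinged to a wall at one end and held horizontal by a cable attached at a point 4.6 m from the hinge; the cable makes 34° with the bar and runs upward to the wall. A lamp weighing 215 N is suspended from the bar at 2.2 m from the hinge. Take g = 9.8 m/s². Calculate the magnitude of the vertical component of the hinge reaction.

|H_y| ≈ 222 N

Take torques about the hinge: T sin 34° · 4.6 = 24×9.8×2.45 + 215×2.2 = 1049.2 N·m.
So T = 1049.2 / (0.5592 × 4.6) = 407.9 N.
ΣF_y = 0: H_y = (24×9.8 + 215) − T sin 34° = 450.2 − 228.1 = 222.1 N.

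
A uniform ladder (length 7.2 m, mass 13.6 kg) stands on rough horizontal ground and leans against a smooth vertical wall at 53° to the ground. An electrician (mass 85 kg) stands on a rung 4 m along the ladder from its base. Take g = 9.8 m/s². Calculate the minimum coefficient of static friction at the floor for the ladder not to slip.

ΣF_y = 0: N_floor = 13.6×9.8 + 85×9.8 = 966.28 N.
Torques about the foot: N_wall · 7.2 sin 53° = 13.6×9.8×3.6 cos 53° + 85×9.8×4 cos 53° → N_wall = 398.94 N.
ΣF_x = 0: f_floor = N_wall = 398.94 N.
μ_min = f_floor / N_floor = 398.94 / 966.28 = 0.4129.

μ_min ≈ 0.413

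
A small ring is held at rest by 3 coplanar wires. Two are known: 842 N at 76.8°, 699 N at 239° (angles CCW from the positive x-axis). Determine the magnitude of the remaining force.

Sum the known components: ΣF_x = -167.7 N, ΣF_y = 220.6 N.
For equilibrium the remaining force must supply (−ΣF_x, −ΣF_y) = (167.7, -220.6) N.
Magnitude = √((167.7)² + (-220.6)²) = 277.1 N; direction = atan2(-220.6, 167.7) = 307.2°.

F ≈ 277 N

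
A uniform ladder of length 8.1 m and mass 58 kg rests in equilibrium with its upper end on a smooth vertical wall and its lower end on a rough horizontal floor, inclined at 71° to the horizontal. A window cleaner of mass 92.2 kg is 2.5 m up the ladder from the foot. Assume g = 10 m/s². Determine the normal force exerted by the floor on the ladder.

ΣF_y = 0: N_floor = 58×10 + 92.2×10 = 1502 N.

N_floor ≈ 1500 N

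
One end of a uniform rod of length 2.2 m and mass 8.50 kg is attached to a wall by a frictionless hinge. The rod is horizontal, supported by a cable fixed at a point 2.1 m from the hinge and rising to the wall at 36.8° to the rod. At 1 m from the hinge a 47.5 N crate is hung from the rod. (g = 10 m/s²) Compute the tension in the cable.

T ≈ 112 N

Take torques about the hinge: T sin 36.8° · 2.1 = 8.50×10×1.1 + 47.5×1 = 141 N·m.
So T = 141 / (0.5990 × 2.1) = 112.09 N.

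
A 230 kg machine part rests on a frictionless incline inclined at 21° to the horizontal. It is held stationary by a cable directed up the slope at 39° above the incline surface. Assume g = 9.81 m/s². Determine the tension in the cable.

T ≈ 1040 N

Take axes along and perpendicular to the incline. Weight components: W sin 21° = 808.6 N down-slope, W cos 21° = 2106 N into the surface.
Along incline: T cos 39° = W sin 21° → T = 1040 N.
Perpendicular: N = W cos 21° − T sin 39° = 1452 N.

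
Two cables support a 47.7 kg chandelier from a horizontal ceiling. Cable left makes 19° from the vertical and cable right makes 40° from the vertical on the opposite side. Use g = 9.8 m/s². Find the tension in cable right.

T_right ≈ 178 N

Angles from the horizontal: cable left is 90° − 19° = 71°, cable right is 90° − 40° = 50°.
Weight W = 47.7 × 9.8 = 467.5 N acts straight down.
Horizontal: T_left cos 71° = T_right cos 50°  →  T_left = 1.974 T_right.
Vertical: T_left sin 71° + T_right sin 50° = 467.5.
Substituting the horizontal relation into the vertical equation gives 2.633 T_right = 467.5, so T_right = 177.6 N.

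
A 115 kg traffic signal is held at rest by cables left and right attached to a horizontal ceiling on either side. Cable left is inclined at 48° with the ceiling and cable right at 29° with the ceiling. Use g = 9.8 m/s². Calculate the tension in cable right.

T_right ≈ 774 N

Weight W = 115 × 9.8 = 1127 N acts straight down.
Horizontal: T_left cos 48° = T_right cos 29°  →  T_left = 1.307 T_right.
Vertical: T_left sin 48° + T_right sin 29° = 1127.
Substituting the horizontal relation into the vertical equation gives 1.456 T_right = 1127, so T_right = 773.9 N.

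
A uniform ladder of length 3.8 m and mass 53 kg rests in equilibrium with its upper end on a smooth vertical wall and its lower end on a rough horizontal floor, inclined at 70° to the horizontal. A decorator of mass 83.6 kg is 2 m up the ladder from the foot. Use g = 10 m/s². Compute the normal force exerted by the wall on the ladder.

N_wall ≈ 257 N

Torques about the foot: N_wall · 3.8 sin 70° = 53×10×1.9 cos 70° + 83.6×10×2 cos 70° → N_wall = 256.6 N.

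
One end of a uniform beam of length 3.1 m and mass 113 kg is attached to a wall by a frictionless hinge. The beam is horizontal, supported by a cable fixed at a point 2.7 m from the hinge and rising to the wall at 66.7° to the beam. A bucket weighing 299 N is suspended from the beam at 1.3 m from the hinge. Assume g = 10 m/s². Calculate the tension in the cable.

T ≈ 863 N

Take torques about the hinge: T sin 66.7° · 2.7 = 113×10×1.55 + 299×1.3 = 2140.2 N·m.
So T = 2140.2 / (0.9184 × 2.7) = 863.05 N.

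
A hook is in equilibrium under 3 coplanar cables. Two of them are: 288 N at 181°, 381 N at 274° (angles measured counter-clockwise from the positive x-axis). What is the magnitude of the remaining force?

F ≈ 465 N

Sum the known components: ΣF_x = -261.4 N, ΣF_y = -385.1 N.
For equilibrium the remaining force must supply (−ΣF_x, −ΣF_y) = (261.4, 385.1) N.
Magnitude = √((261.4)² + (385.1)²) = 465.4 N; direction = atan2(385.1, 261.4) = 55.8°.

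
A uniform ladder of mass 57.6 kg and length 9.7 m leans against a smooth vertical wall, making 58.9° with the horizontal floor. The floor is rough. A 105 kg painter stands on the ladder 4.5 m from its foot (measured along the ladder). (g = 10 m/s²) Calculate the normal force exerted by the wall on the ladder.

Torques about the foot: N_wall · 9.7 sin 58.9° = 57.6×10×4.85 cos 58.9° + 105×10×4.5 cos 58.9° → N_wall = 467.58 N.

N_wall ≈ 468 N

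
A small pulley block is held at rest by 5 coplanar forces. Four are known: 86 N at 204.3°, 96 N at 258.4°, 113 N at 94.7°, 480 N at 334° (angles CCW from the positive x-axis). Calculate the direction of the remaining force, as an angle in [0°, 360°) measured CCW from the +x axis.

Sum the known components: ΣF_x = 324.5 N, ΣF_y = -227.2 N.
For equilibrium the remaining force must supply (−ΣF_x, −ΣF_y) = (-324.5, 227.2) N.
Magnitude = √((-324.5)² + (227.2)²) = 396.1 N; direction = atan2(227.2, -324.5) = 145.0°.

θ ≈ 145°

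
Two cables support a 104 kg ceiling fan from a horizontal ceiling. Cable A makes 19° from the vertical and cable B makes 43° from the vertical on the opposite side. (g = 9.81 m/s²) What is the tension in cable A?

Angles from the horizontal: cable A is 90° − 19° = 71°, cable B is 90° − 43° = 47°.
Weight W = 104 × 9.81 = 1020 N acts straight down.
Horizontal: T_A cos 71° = T_B cos 47°  →  T_B = 0.4774 T_A.
Vertical: T_A sin 71° + T_B sin 47° = 1020.
Substituting the horizontal relation into the vertical equation gives 1.295 T_A = 1020, so T_A = 788 N.

T_A ≈ 788 N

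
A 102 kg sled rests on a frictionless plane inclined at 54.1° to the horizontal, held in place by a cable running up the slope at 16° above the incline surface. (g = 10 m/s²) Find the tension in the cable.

Take axes along and perpendicular to the incline. Weight components: W sin 54.1° = 826.2 N down-slope, W cos 54.1° = 598.1 N into the surface.
Along incline: T cos 16° = W sin 54.1° → T = 859.5 N.
Perpendicular: N = W cos 54.1° − T sin 16° = 361.2 N.

T ≈ 860 N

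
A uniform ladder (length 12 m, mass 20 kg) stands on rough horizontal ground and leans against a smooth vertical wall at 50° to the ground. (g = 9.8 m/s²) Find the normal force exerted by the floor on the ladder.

N_floor ≈ 196 N

ΣF_y = 0: N_floor = 20×9.8 = 196 N.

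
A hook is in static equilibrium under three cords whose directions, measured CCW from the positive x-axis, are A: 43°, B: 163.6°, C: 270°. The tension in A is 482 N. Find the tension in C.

T_C ≈ 432 N

Resolve: ΣF_x = 482 cos 43° + T_B cos 163.6° + T_C cos 270° = 0.
        ΣF_y = 482 sin 43° + T_B sin 163.6° + T_C sin 270° = 0.
The known terms sum to (352.5, 328.7) N, so -0.9593 T_B + 0.0000 T_C = -352.5 and 0.2823 T_B − 1.0000 T_C = -328.7.
Solving simultaneously: T_B = 367.5 N, T_C = 432.5 N.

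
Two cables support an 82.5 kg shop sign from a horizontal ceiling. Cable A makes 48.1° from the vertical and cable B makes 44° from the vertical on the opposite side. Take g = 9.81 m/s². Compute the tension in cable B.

T_B ≈ 603 N

Angles from the horizontal: cable A is 90° − 48.1° = 41.9°, cable B is 90° − 44° = 46°.
Weight W = 82.5 × 9.81 = 809.3 N acts straight down.
Horizontal: T_A cos 41.9° = T_B cos 46°  →  T_A = 0.9333 T_B.
Vertical: T_A sin 41.9° + T_B sin 46° = 809.3.
Substituting the horizontal relation into the vertical equation gives 1.343 T_B = 809.3, so T_B = 602.8 N.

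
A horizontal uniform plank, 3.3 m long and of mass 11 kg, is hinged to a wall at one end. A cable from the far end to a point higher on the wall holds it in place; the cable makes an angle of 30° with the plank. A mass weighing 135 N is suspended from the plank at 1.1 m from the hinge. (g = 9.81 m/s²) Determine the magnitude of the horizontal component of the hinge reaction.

H_x ≈ 171 N

Take torques about the hinge: T sin 30° · 3.3 = 11×9.81×1.65 + 135×1.1 = 326.55 N·m.
So T = 326.55 / (0.5000 × 3.3) = 197.91 N.
ΣF_x = 0: H_x = T cos 30° = 171.4 N.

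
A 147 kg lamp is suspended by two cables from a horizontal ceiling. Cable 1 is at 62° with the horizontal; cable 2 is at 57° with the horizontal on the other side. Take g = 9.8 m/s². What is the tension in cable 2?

T_2 ≈ 773 N

Weight W = 147 × 9.8 = 1441 N acts straight down.
Horizontal: T_1 cos 62° = T_2 cos 57°  →  T_1 = 1.16 T_2.
Vertical: T_1 sin 62° + T_2 sin 57° = 1441.
Substituting the horizontal relation into the vertical equation gives 1.863 T_2 = 1441, so T_2 = 773.3 N.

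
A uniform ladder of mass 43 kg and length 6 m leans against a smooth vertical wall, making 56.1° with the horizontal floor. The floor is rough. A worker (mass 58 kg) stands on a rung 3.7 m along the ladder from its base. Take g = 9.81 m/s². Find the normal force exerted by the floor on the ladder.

N_floor ≈ 991 N

ΣF_y = 0: N_floor = 43×9.81 + 58×9.81 = 990.81 N.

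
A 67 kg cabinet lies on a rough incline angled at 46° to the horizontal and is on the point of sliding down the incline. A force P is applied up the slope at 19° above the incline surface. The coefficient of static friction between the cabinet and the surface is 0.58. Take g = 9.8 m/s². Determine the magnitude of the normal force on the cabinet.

On the verge of sliding down the incline, friction equals μN and acts up the slope.
Perpendicular: N + P sin 19° = W cos 46° = 456.1 N.
Along incline: P cos 19° + μN = W sin 46° with W sin 46° = 472.3 N.
Solving the pair for P and N: P = 274.6 N, N = 366.7 N (and f = μN = 212.7 N).

N ≈ 367 N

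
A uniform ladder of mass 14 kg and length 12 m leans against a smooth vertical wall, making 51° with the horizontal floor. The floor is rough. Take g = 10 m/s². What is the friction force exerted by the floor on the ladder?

f ≈ 56.7 N

Torques about the foot: N_wall · 12 sin 51° = 14×10×6 cos 51° → N_wall = 56.685 N.
ΣF_x = 0: f_floor = N_wall = 56.685 N.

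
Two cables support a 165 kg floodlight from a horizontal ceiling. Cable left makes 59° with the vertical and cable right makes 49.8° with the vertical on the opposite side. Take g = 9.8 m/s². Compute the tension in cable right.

Angles from the horizontal: cable left is 90° − 59° = 31°, cable right is 90° − 49.8° = 40.2°.
Weight W = 165 × 9.8 = 1617 N acts straight down.
Horizontal: T_left cos 31° = T_right cos 40.2°  →  T_left = 0.8911 T_right.
Vertical: T_left sin 31° + T_right sin 40.2° = 1617.
Substituting the horizontal relation into the vertical equation gives 1.104 T_right = 1617, so T_right = 1464 N.

T_right ≈ 1460 N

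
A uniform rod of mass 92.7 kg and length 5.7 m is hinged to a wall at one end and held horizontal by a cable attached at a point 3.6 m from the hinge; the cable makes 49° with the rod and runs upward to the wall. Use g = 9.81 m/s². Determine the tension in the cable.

Take torques about the hinge: T sin 49° · 3.6 = 92.7×9.81×2.85 = 2591.8 N·m.
So T = 2591.8 / (0.7547 × 3.6) = 953.92 N.

T ≈ 954 N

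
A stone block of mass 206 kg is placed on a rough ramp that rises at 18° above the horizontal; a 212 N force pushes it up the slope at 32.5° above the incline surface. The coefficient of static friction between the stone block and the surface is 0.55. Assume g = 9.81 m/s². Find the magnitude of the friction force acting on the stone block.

Axes along / perpendicular to the incline. W sin 18° = 624.5 N down-slope; W cos 18° = 1922 N into the surface.
Perpendicular: N = W cos 18° − P sin 32.5° = 1922 − 113.9 = 1808 N.
Along incline: P cos 32.5° + f = W sin 18° (friction acts up-slope) → f = 624.5 − 178.8 = 445.7 N.
|f| = 445.7 N ≤ μN = 994.4 N, so the stone block is indeed static.

f ≈ 446 N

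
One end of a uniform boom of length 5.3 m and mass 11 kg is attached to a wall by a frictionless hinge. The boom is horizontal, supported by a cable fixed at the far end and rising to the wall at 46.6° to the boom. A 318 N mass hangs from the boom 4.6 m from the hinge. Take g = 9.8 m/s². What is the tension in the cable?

Take torques about the hinge: T sin 46.6° · 5.3 = 11×9.8×2.65 + 318×4.6 = 1748.5 N·m.
So T = 1748.5 / (0.7266 × 5.3) = 454.05 N.

T ≈ 454 N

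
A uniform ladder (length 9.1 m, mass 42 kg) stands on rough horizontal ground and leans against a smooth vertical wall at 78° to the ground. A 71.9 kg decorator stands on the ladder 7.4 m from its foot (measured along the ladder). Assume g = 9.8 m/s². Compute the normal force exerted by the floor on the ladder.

N_floor ≈ 1120 N

ΣF_y = 0: N_floor = 42×9.8 + 71.9×9.8 = 1116.2 N.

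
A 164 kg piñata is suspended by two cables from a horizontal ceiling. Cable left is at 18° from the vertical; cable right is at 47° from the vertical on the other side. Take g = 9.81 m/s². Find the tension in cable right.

Angles from the horizontal: cable left is 90° − 18° = 72°, cable right is 90° − 47° = 43°.
Weight W = 164 × 9.81 = 1609 N acts straight down.
Horizontal: T_left cos 72° = T_right cos 43°  →  T_left = 2.367 T_right.
Vertical: T_left sin 72° + T_right sin 43° = 1609.
Substituting the horizontal relation into the vertical equation gives 2.933 T_right = 1609, so T_right = 548.6 N.

T_right ≈ 549 N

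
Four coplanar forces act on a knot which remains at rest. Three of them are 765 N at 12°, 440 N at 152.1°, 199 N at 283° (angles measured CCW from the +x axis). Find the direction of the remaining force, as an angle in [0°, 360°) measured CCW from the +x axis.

Sum the known components: ΣF_x = 404.2 N, ΣF_y = 171 N.
For equilibrium the remaining force must supply (−ΣF_x, −ΣF_y) = (-404.2, -171) N.
Magnitude = √((-404.2)² + (-171)²) = 438.9 N; direction = atan2(-171, -404.2) = 202.9°.

θ ≈ 203°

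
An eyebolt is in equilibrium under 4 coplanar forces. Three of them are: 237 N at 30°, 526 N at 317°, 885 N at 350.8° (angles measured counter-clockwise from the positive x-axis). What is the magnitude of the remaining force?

Sum the known components: ΣF_x = 1464 N, ΣF_y = -381.7 N.
For equilibrium the remaining force must supply (−ΣF_x, −ΣF_y) = (-1464, 381.7) N.
Magnitude = √((-1464)² + (381.7)²) = 1513 N; direction = atan2(381.7, -1464) = 165.4°.

F ≈ 1510 N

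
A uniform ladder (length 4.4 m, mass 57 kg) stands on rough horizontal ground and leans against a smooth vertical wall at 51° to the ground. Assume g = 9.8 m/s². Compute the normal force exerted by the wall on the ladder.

N_wall ≈ 226 N

Torques about the foot: N_wall · 4.4 sin 51° = 57×9.8×2.2 cos 51° → N_wall = 226.17 N.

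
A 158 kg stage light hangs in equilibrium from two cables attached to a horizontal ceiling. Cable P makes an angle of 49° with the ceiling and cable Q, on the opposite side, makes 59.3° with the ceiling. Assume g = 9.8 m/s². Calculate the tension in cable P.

T_P ≈ 833 N

Weight W = 158 × 9.8 = 1548 N acts straight down.
Horizontal: T_P cos 49° = T_Q cos 59.3°  →  T_Q = 1.285 T_P.
Vertical: T_P sin 49° + T_Q sin 59.3° = 1548.
Substituting the horizontal relation into the vertical equation gives 1.86 T_P = 1548, so T_P = 832.6 N.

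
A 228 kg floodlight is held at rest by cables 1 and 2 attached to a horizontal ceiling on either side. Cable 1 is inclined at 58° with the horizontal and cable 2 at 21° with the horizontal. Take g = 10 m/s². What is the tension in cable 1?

Weight W = 228 × 10 = 2280 N acts straight down.
Horizontal: T_1 cos 58° = T_2 cos 21°  →  T_2 = 0.5676 T_1.
Vertical: T_1 sin 58° + T_2 sin 21° = 2280.
Substituting the horizontal relation into the vertical equation gives 1.051 T_1 = 2280, so T_1 = 2168 N.

T_1 ≈ 2170 N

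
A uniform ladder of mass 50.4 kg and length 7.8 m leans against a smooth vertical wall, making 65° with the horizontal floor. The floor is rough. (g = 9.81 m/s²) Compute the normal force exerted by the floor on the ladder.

N_floor ≈ 494 N

ΣF_y = 0: N_floor = 50.4×9.81 = 494.42 N.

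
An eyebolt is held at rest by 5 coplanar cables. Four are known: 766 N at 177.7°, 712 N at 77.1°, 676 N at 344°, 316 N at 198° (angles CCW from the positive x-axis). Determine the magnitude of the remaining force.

F ≈ 510 N

Sum the known components: ΣF_x = -257.1 N, ΣF_y = 440.8 N.
For equilibrium the remaining force must supply (−ΣF_x, −ΣF_y) = (257.1, -440.8) N.
Magnitude = √((257.1)² + (-440.8)²) = 510.3 N; direction = atan2(-440.8, 257.1) = 300.3°.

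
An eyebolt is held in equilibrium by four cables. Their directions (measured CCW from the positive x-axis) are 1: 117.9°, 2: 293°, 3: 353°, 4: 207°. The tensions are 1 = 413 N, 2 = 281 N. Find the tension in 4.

T_4 ≈ 171 N

Resolve: ΣF_x = 413 cos 117.9° + 281 cos 293° + T_3 cos 353° + T_4 cos 207° = 0.
        ΣF_y = 413 sin 117.9° + 281 sin 293° + T_3 sin 353° + T_4 sin 207° = 0.
The known terms sum to (-83.46, 106.3) N, so 0.9925 T_3 − 0.8910 T_4 = 83.46 and -0.1219 T_3 − 0.4540 T_4 = -106.3.
Solving simultaneously: T_3 = 237.2 N, T_4 = 170.5 N.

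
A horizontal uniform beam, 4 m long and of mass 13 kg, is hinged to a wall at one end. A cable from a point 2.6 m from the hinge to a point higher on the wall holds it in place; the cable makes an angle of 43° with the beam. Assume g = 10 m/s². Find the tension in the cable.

Take torques about the hinge: T sin 43° · 2.6 = 13×10×2 = 260 N·m.
So T = 260 / (0.6820 × 2.6) = 146.63 N.

T ≈ 147 N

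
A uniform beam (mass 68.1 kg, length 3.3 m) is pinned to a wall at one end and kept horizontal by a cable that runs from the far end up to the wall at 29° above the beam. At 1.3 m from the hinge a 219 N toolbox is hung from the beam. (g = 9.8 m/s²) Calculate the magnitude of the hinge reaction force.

|H| ≈ 890 N

Take torques about the hinge: T sin 29° · 3.3 = 68.1×9.8×1.65 + 219×1.3 = 1385.9 N·m.
So T = 1385.9 / (0.4848 × 3.3) = 866.24 N.
ΣF_x = 0: H_x = T cos 29° = 757.63 N.
ΣF_y = 0: H_y = (68.1×9.8 + 219) − T sin 29° = 886.38 − 419.96 = 466.42 N.
|H| = √(H_x² + H_y²) = √((757.63)² + (466.42)²) = 889.69 N.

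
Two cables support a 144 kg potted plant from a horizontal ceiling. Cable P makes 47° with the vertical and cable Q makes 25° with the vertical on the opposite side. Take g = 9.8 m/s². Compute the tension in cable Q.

Angles from the horizontal: cable P is 90° − 47° = 43°, cable Q is 90° − 25° = 65°.
Weight W = 144 × 9.8 = 1411 N acts straight down.
Horizontal: T_P cos 43° = T_Q cos 65°  →  T_P = 0.5779 T_Q.
Vertical: T_P sin 43° + T_Q sin 65° = 1411.
Substituting the horizontal relation into the vertical equation gives 1.3 T_Q = 1411, so T_Q = 1085 N.

T_Q ≈ 1090 N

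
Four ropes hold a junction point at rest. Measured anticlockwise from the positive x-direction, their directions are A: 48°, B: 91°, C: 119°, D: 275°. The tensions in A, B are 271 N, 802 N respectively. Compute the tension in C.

Resolve: ΣF_x = 271 cos 48° + 802 cos 91° + T_C cos 119° + T_D cos 275° = 0.
        ΣF_y = 271 sin 48° + 802 sin 91° + T_C sin 119° + T_D sin 275° = 0.
The known terms sum to (167.3, 1003) N, so -0.4848 T_C + 0.0872 T_D = -167.3 and 0.8746 T_C − 0.9962 T_D = -1003.
Solving simultaneously: T_C = 624.8 N, T_D = 1556 N.

T_C ≈ 625 N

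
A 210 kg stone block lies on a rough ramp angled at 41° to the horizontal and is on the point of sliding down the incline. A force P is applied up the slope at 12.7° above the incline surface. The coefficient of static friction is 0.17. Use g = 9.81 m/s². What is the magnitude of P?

P ≈ 1160 N

On the verge of sliding down the incline, friction equals μN and acts up the slope.
Perpendicular: N + P sin 12.7° = W cos 41° = 1555 N.
Along incline: P cos 12.7° + μN = W sin 41° with W sin 41° = 1352 N.
Solving the pair for P and N: P = 1159 N, N = 1300 N (and f = μN = 221 N).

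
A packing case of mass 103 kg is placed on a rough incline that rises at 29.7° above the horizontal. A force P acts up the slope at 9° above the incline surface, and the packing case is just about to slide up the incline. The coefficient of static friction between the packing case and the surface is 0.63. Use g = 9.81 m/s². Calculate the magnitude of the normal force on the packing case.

On the verge of sliding up the incline, friction equals μN and acts down the slope.
Perpendicular: N + P sin 9° = W cos 29.7° = 877.7 N.
Along incline: P cos 9° = W sin 29.7° + μN  with W sin 29.7° = 500.6 N.
Solving the pair for P and N: P = 969.9 N, N = 726 N (and f = μN = 457.4 N).

N ≈ 726 N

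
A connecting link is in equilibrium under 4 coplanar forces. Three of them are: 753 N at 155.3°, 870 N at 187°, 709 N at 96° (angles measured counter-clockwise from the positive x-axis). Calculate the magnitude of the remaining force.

Sum the known components: ΣF_x = -1622 N, ΣF_y = 913.7 N.
For equilibrium the remaining force must supply (−ΣF_x, −ΣF_y) = (1622, -913.7) N.
Magnitude = √((1622)² + (-913.7)²) = 1861 N; direction = atan2(-913.7, 1622) = 330.6°.

F ≈ 1860 N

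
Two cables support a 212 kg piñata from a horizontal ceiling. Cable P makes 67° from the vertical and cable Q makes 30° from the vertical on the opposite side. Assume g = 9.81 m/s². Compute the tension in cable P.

T_P ≈ 1050 N

Angles from the horizontal: cable P is 90° − 67° = 23°, cable Q is 90° − 30° = 60°.
Weight W = 212 × 9.81 = 2080 N acts straight down.
Horizontal: T_P cos 23° = T_Q cos 60°  →  T_Q = 1.841 T_P.
Vertical: T_P sin 23° + T_Q sin 60° = 2080.
Substituting the horizontal relation into the vertical equation gives 1.985 T_P = 2080, so T_P = 1048 N.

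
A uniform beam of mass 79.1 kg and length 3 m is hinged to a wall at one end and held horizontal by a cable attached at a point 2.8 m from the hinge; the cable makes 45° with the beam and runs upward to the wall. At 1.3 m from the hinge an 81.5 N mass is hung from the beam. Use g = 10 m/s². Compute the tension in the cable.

Take torques about the hinge: T sin 45° · 2.8 = 79.1×10×1.5 + 81.5×1.3 = 1292.5 N·m.
So T = 1292.5 / (0.7071 × 2.8) = 652.79 N.

T ≈ 653 N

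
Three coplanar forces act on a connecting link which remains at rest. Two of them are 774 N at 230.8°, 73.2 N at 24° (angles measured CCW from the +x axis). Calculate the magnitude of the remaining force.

F ≈ 709 N

Sum the known components: ΣF_x = -422.3 N, ΣF_y = -570 N.
For equilibrium the remaining force must supply (−ΣF_x, −ΣF_y) = (422.3, 570) N.
Magnitude = √((422.3)² + (570)²) = 709.4 N; direction = atan2(570, 422.3) = 53.5°.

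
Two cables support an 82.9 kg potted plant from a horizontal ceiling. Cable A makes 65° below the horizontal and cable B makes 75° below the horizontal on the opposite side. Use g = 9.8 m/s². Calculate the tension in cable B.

T_B ≈ 534 N

Weight W = 82.9 × 9.8 = 812.4 N acts straight down.
Horizontal: T_A cos 65° = T_B cos 75°  →  T_A = 0.6124 T_B.
Vertical: T_A sin 65° + T_B sin 75° = 812.4.
Substituting the horizontal relation into the vertical equation gives 1.521 T_B = 812.4, so T_B = 534.1 N.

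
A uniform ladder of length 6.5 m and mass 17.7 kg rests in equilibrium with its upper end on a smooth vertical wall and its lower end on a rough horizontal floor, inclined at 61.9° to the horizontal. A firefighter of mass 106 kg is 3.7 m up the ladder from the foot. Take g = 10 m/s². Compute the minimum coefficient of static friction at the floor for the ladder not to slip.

ΣF_y = 0: N_floor = 17.7×10 + 106×10 = 1237 N.
Torques about the foot: N_wall · 6.5 sin 61.9° = 17.7×10×3.25 cos 61.9° + 106×10×3.7 cos 61.9° → N_wall = 369.43 N.
ΣF_x = 0: f_floor = N_wall = 369.43 N.
μ_min = f_floor / N_floor = 369.43 / 1237 = 0.2987.

μ_min ≈ 0.299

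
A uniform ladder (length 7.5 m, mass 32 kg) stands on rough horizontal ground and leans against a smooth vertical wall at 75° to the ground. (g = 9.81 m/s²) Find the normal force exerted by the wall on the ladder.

Torques about the foot: N_wall · 7.5 sin 75° = 32×9.81×3.75 cos 75° → N_wall = 42.057 N.

N_wall ≈ 42.1 N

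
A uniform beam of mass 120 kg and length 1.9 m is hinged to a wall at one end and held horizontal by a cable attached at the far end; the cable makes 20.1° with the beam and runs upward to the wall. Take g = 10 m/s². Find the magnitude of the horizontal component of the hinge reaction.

Take torques about the hinge: T sin 20.1° · 1.9 = 120×10×0.95 = 1140 N·m.
So T = 1140 / (0.3437 × 1.9) = 1745.9 N.
ΣF_x = 0: H_x = T cos 20.1° = 1639.6 N.

H_x ≈ 1640 N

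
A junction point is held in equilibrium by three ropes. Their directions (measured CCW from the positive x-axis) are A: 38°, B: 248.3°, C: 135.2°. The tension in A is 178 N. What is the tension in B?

Resolve: ΣF_x = 178 cos 38° + T_B cos 248.3° + T_C cos 135.2° = 0.
        ΣF_y = 178 sin 38° + T_B sin 248.3° + T_C sin 135.2° = 0.
The known terms sum to (140.3, 109.6) N, so -0.3697 T_B − 0.7096 T_C = -140.3 and -0.9291 T_B + 0.7046 T_C = -109.6.
Solving simultaneously: T_B = 192 N, T_C = 97.63 N.

T_B ≈ 192 N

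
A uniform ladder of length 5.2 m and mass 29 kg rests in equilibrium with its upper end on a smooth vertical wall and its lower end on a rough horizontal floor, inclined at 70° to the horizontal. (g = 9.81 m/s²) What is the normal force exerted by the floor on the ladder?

ΣF_y = 0: N_floor = 29×9.81 = 284.49 N.

N_floor ≈ 284 N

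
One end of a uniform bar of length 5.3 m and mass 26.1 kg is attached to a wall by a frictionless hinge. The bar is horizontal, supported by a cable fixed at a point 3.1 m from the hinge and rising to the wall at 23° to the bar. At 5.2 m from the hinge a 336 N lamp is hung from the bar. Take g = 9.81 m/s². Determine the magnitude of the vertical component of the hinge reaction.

Take torques about the hinge: T sin 23° · 3.1 = 26.1×9.81×2.65 + 336×5.2 = 2425.7 N·m.
So T = 2425.7 / (0.3907 × 3.1) = 2002.6 N.
ΣF_y = 0: H_y = (26.1×9.81 + 336) − T sin 23° = 592.04 − 782.49 = -190.45 N.

|H_y| ≈ 190 N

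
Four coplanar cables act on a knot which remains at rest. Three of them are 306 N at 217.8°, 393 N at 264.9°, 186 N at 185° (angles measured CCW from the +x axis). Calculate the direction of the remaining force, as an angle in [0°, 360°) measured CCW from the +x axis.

Sum the known components: ΣF_x = -462 N, ΣF_y = -595.2 N.
For equilibrium the remaining force must supply (−ΣF_x, −ΣF_y) = (462, 595.2) N.
Magnitude = √((462)² + (595.2)²) = 753.5 N; direction = atan2(595.2, 462) = 52.2°.

θ ≈ 52.2°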